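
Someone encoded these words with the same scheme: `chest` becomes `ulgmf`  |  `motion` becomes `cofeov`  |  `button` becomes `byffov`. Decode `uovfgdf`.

c(2)→u(20) and h(7)→l(11) fit y≡19x+8 (mod 26); the inverse of 19 mod 26 is 11. This is an affine cipher: with a=0,…,z=25, each position x becomes (19x+8) mod 26.
Undoing it on uovfgdf: u(20)→11·(20−8)≡2=c; o(14)→11·(14−8)≡14=o; v(21)→11·(21−8)≡13=n; f(5)→11·(5−8)≡19=t; g(6)→11·(6−8)≡4=e; d(3)→11·(3−8)≡23=x; f(5)→11·(5−8)≡19=t (all mod 26).

context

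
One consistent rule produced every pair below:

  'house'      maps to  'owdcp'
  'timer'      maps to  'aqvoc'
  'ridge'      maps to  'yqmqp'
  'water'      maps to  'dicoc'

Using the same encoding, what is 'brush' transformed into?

izdcs

In house: h→o is +7, o→w is +8, u→d is +9, s→c is +10 — the shift increases by 1 each position. Letter i (0-indexed) is shifted by i+7, so successive shifts are 7, 8, 9, ….
For brush: b+7=i, r+8=z, u+9=d, s+10=c, h+11=s.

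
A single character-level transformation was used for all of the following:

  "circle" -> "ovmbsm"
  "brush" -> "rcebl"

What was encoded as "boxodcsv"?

listener

Read the word backwards and shift each letter +10.
Undoing it on boxodcsv: shift back: b−10=r, o−10=e, x−10=n, o−10=e, d−10=t, c−10=s, s−10=i, v−10=l → renetsil; then reverse → listener.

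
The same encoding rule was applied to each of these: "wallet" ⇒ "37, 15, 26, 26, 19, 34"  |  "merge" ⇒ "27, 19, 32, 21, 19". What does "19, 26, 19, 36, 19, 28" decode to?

eleven

w is letter #23 and maps to 37: an offset of 14. Letters become their 1-based position plus 14 (so a→15, b→16, …).
Reversing it on 19, 26, 19, 36, 19, 28: 19→(19−14)÷1=5=e, 26→(26−14)÷1=12=l, 19→(19−14)÷1=5=e, 36→(36−14)÷1=22=v, 19→(19−14)÷1=5=e, 28→(28−14)÷1=14=n.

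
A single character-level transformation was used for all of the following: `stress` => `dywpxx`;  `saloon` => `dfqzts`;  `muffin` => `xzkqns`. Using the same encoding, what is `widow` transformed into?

hnizb

Shifts by position in stress: pos 0: s→d (+11), pos 1: t→y (+5), pos 2: r→w (+5), pos 3: e→p (+11), pos 4: s→x (+5), pos 5: s→x (+5) — repeating every 3. It's a Vigenère-style cipher with numeric key [11,5,5]: position i shifts by key[i mod 3].
Applying it to widow: w+11=h, i+5=n, d+5=i, o+11=z, w+5=b.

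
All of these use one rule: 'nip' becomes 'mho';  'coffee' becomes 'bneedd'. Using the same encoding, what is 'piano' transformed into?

ohzmn

This is a Caesar cipher with shift 25.
Applying it to piano: p+25=o, i+25=h, a+25=z, n+25=m, o+25=n.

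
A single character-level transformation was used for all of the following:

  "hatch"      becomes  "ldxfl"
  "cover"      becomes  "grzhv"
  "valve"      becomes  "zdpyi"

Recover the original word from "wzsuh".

sword

Shifts by position in hatch: pos 0: h→l (+4), pos 1: a→d (+3), pos 2: t→x (+4), pos 3: c→f (+3) — repeating every 2. It's a Vigenère-style cipher with numeric key [4,3]: position i shifts by key[i mod 2].
Undoing it on wzsuh: w−4=s, z−3=w, s−4=o, u−3=r, h−4=d.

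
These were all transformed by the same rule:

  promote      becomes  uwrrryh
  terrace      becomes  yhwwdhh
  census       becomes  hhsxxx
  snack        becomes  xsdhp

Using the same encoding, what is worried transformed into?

The shift depends on letter class: consonant p→u is +5, but vowel o→r is +3. Vowels shift forward by 3 and consonants shift forward by 5.
For worried: w(cons)+5=b, o(vowel)+3=r, r(cons)+5=w, r(cons)+5=w, i(vowel)+3=l, e(vowel)+3=h, d(cons)+5=i.

brwwlhi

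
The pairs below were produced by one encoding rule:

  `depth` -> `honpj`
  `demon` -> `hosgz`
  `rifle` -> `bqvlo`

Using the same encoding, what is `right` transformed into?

Treating letters as 0–25, the rule is x ↦ 7x + 12 (mod 26).
For right: r(17)→7·17+12≡1=b; i(8)→7·8+12≡16=q; g(6)→7·6+12≡2=c; h(7)→7·7+12≡9=j; t(19)→7·19+12≡15=p (all mod 26).

bqcjp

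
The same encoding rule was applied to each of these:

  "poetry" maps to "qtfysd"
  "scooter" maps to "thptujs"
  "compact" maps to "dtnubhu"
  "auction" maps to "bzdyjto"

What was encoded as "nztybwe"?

A repeating key of period 2 is used — shifts +1, +5 over and over.
Reversing it on nztybwe: n−1=m, z−5=u, t−1=s, y−5=t, b−1=a, w−5=r, e−1=d.

mustard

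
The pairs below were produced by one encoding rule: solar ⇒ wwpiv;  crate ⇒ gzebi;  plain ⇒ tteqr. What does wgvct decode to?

syrup

Shifts by position in solar: pos 0: s→w (+4), pos 1: o→w (+8), pos 2: l→p (+4), pos 3: a→i (+8) — repeating every 2. A repeating key of period 2 is used — shifts +4, +8 over and over.
Decoding wgvct: w−4=s, g−8=y, v−4=r, c−8=u, t−4=p.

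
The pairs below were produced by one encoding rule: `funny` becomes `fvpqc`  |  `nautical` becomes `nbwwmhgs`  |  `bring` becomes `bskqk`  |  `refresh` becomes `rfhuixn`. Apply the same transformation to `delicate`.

dfnlgfzl

In funny: f→f is +0, u→v is +1, n→p is +2, n→q is +3 — the shift increases by 1 each position. The shift increases by 1 at each position, starting from +0: 0, 1, 2, ….
For delicate: d+0=d, e+1=f, l+2=n, i+3=l, c+4=g, a+5=f, t+6=z, e+7=l.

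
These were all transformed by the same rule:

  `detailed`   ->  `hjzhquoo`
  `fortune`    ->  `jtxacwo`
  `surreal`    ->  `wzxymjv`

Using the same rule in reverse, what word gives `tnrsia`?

In detailed: d→h is +4, e→j is +5, t→z is +6, a→h is +7 — the shift increases by 1 each position. Letter i (0-indexed) is shifted by i+4, so successive shifts are 4, 5, 6, ….
Undoing it on tnrsia: t−4=p, n−5=i, r−6=l, s−7=l, i−8=a, a−9=r.

pillar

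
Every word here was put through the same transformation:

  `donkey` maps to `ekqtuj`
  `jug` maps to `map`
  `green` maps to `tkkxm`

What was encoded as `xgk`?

The output letters match the input read backwards, each shifted +6: donkey reversed is yeknod. The word is reversed, then every letter is shifted forward by 6.
Reversing it on xgk: shift back: x−6=r, g−6=a, k−6=e → rae; then reverse → ear.

ear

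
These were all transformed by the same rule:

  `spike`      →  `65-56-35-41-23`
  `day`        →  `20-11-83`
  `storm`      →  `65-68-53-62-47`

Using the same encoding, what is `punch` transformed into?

56-71-50-17-32

s(#19)→65 and p(#16)→56: differences scale by 3, so n = 3·pos + 8. With a=1..z=26, the number is 3·pos + 8.
For punch: p=16→56, u=21→71, n=14→50, c=3→17, h=8→32.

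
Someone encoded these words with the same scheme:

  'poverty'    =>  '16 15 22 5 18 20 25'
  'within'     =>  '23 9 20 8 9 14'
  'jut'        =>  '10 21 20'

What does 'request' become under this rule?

18 5 17 21 5 19 20

p is letter #16 and maps to 16: an offset of 0. Letters become their 1-indexed alphabet positions: a=1 … z=26.
For request: r=18→18, e=5→5, q=17→17, u=21→21, e=5→5, s=19→19, t=20→20.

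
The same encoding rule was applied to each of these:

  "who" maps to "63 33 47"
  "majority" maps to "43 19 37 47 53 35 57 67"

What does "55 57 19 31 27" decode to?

stage

w(#23)→63 and h(#8)→33: differences scale by 2, so n = 2·pos + 17. The formula is n = 2×(alphabet index, a=1) + 17.
Undoing it on 55 57 19 31 27: 55→(55−17)÷2=19=s, 57→(57−17)÷2=20=t, 19→(19−17)÷2=1=a, 31→(31−17)÷2=7=g, 27→(27−17)÷2=5=e.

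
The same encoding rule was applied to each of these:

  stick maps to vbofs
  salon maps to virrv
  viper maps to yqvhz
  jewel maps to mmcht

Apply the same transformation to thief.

A repeating key of period 3 is used — shifts +3, +8, +6 over and over.
On thief: t+3=w, h+8=p, i+6=o, e+3=h, f+8=n.

wpohn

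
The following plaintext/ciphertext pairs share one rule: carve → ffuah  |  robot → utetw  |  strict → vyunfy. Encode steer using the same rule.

Shifts by position in carve: pos 0: c→f (+3), pos 1: a→f (+5), pos 2: r→u (+3), pos 3: v→a (+5) — repeating every 2. A repeating key of period 2 is used — shifts +3, +5 over and over.
For steer: s+3=v, t+5=y, e+3=h, e+5=j, r+3=u.

vyhju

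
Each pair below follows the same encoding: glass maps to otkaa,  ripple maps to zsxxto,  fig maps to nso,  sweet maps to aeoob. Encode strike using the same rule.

The shift depends on letter class: consonant g→o is +8, but vowel a→k is +10. The rule splits by letter class: vowels +10, consonants +8.
Applying it to strike: s(cons)+8=a, t(cons)+8=b, r(cons)+8=z, i(vowel)+10=s, k(cons)+8=s, e(vowel)+10=o.

abzsso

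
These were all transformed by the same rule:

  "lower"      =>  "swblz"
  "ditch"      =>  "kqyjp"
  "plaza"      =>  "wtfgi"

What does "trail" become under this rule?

azfpt

Shifts by position in lower: pos 0: l→s (+7), pos 1: o→w (+8), pos 2: w→b (+5), pos 3: e→l (+7), pos 4: r→z (+8) — repeating every 3. The shifts repeat in a cycle of length 3: positions 0,1,… shift by +7, +8, +5, then the pattern repeats.
Applying it to trail: t+7=a, r+8=z, a+5=f, i+7=p, l+8=t.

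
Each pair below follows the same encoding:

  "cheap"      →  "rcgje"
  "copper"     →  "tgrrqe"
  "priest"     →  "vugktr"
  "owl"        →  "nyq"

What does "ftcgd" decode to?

beard

The word is reversed, then every letter is shifted forward by 2.
Decoding ftcgd: shift back: f−2=d, t−2=r, c−2=a, g−2=e, d−2=b → draeb; then reverse → beard.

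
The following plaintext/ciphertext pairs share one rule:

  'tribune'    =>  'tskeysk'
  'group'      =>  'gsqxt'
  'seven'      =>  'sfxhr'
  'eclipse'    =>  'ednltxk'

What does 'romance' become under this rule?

In tribune: t→t is +0, r→s is +1, i→k is +2, b→e is +3 — the shift increases by 1 each position. Letter i (0-indexed) is shifted by i+0, so successive shifts are 0, 1, 2, ….
Applying it to romance: r+0=r, o+1=p, m+2=o, a+3=d, n+4=r, c+5=h, e+6=k.

rpodrhk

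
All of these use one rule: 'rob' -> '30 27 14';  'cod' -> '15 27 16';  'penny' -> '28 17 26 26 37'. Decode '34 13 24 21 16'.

valid

r is letter #18 and maps to 30: an offset of 12. Letters become their 1-based position plus 12 (so a→13, b→14, …).
Undoing it on 34 13 24 21 16: 34→(34−12)÷1=22=v, 13→(13−12)÷1=1=a, 24→(24−12)÷1=12=l, 21→(21−12)÷1=9=i, 16→(16−12)÷1=4=d.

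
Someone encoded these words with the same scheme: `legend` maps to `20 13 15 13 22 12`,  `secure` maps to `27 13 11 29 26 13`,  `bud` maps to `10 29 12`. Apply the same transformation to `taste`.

28 9 27 28 13

The number is (letter's place in the alphabet, a=1) + 8.
For taste: t=20→28, a=1→9, s=19→27, t=20→28, e=5→13.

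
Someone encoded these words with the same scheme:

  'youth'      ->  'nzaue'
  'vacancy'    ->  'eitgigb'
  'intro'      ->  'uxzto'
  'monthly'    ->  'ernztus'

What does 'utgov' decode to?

piano

Read the word backwards and shift each letter +6.
Decoding utgov: shift back: u−6=o, t−6=n, g−6=a, o−6=i, v−6=p → onaip; then reverse → piano.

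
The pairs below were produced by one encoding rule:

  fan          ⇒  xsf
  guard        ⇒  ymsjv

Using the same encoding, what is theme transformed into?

lzwew

Each letter is shifted forward by 18 in the alphabet (a Caesar shift of +18).
For theme: t+18=l, h+18=z, e+18=w, m+18=e, e+18=w.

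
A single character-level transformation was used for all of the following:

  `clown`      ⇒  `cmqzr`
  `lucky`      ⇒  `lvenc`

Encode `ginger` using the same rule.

gjpjiw

In clown: c→c is +0, l→m is +1, o→q is +2, w→z is +3 — the shift increases by 1 each position. Letter i (0-indexed) is shifted by i+0, so successive shifts are 0, 1, 2, ….
Applying it to ginger: g+0=g, i+1=j, n+2=p, g+3=j, e+4=i, r+5=w.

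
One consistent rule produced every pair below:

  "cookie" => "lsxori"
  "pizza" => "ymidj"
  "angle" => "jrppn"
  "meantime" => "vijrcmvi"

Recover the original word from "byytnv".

supper

A repeating key of period 2 is used — shifts +9, +4 over and over.
Decoding byytnv: b−9=s, y−4=u, y−9=p, t−4=p, n−9=e, v−4=r.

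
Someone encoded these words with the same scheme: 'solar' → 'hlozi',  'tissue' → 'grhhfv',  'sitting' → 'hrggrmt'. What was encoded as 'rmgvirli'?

Each pair mirrors across the alphabet (s↔h, o↔l, l↔o): positions sum to 25. Each letter is replaced by its mirror in the alphabet: a↔z, b↔y, c↔x, and so on (the Atbash cipher).
Undoing it on rmgvirli: r↔i, m↔n, g↔t, v↔e, i↔r, r↔i, l↔o, i↔r.

interior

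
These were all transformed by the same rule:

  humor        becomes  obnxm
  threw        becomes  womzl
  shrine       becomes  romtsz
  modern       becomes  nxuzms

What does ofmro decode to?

Treating letters as 0–25, the rule is x ↦ 5x + 5 (mod 26).
Decoding ofmro: o(14)→21·(14−5)≡7=h; f(5)→21·(5−5)≡0=a; m(12)→21·(12−5)≡17=r; r(17)→21·(17−5)≡18=s; o(14)→21·(14−5)≡7=h (all mod 26).

harsh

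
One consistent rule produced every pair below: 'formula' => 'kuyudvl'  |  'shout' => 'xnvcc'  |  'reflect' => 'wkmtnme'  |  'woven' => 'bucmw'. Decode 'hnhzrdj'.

In formula: f→k is +5, o→u is +6, r→y is +7, m→u is +8 — the shift increases by 1 each position. Each letter shifts forward by (position + 5), i.e. 5, 6, 7, … — the shift grows by one for each successive letter.
Reversing it on hnhzrdj: h−5=c, n−6=h, h−7=a, z−8=r, r−9=i, d−10=t, j−11=y.

charity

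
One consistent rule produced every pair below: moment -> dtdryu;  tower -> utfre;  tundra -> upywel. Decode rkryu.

event

m(12)→d(3) and o(14)→t(19) fit y≡21x+11 (mod 26); the inverse of 21 mod 26 is 5. This is an affine cipher: with a=0,…,z=25, each position x becomes (21x+11) mod 26.
Undoing it on rkryu: r(17)→5·(17−11)≡4=e; k(10)→5·(10−11)≡21=v; r(17)→5·(17−11)≡4=e; y(24)→5·(24−11)≡13=n; u(20)→5·(20−11)≡19=t (all mod 26).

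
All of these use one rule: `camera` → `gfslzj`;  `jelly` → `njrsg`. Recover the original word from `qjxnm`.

In camera: c→g is +4, a→f is +5, m→s is +6, e→l is +7 — the shift increases by 1 each position. Letter i (0-indexed) is shifted by i+4, so successive shifts are 4, 5, 6, ….
Decoding qjxnm: q−4=m, j−5=e, x−6=r, n−7=g, m−8=e.

merge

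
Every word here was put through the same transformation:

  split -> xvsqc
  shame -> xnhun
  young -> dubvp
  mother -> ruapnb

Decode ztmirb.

unfair

Each letter shifts forward by (position + 5), i.e. 5, 6, 7, … — the shift grows by one for each successive letter.
Reversing it on ztmirb: z−5=u, t−6=n, m−7=f, i−8=a, r−9=i, b−10=r.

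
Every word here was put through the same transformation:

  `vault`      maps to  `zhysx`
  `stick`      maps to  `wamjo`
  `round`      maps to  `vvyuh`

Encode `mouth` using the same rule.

Shifts by position in vault: pos 0: v→z (+4), pos 1: a→h (+7), pos 2: u→y (+4), pos 3: l→s (+7) — repeating every 2. The shifts repeat in a cycle of length 2: positions 0,1,… shift by +4, +7, then the pattern repeats.
For mouth: m+4=q, o+7=v, u+4=y, t+7=a, h+4=l.

qvyal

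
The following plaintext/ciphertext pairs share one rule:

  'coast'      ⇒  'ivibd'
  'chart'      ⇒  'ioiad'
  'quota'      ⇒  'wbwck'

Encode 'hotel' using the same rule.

nvbnv

Each letter shifts forward by (position + 6), i.e. 6, 7, 8, … — the shift grows by one for each successive letter.
For hotel: h+6=n, o+7=v, t+8=b, e+9=n, l+10=v.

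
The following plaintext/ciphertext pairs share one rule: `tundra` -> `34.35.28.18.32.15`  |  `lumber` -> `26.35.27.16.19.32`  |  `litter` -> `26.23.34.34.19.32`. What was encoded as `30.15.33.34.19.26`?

pastel

t is letter #20 and maps to 34: an offset of 14. The number is (letter's place in the alphabet, a=1) + 14.
Undoing it on 30.15.33.34.19.26: 30→(30−14)÷1=16=p, 15→(15−14)÷1=1=a, 33→(33−14)÷1=19=s, 34→(34−14)÷1=20=t, 19→(19−14)÷1=5=e, 26→(26−14)÷1=12=l.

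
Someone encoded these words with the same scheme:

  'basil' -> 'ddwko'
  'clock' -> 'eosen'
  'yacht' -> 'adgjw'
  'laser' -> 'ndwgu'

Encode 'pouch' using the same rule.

rryek

Shifts by position in basil: pos 0: b→d (+2), pos 1: a→d (+3), pos 2: s→w (+4), pos 3: i→k (+2), pos 4: l→o (+3) — repeating every 3. The shifts repeat in a cycle of length 3: positions 0,1,… shift by +2, +3, +4, then the pattern repeats.
Applying it to pouch: p+2=r, o+3=r, u+4=y, c+2=e, h+3=k.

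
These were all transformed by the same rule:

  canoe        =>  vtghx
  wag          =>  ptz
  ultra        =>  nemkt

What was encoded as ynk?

fur

Compare letters: c→v is +19, a→t is +19, n→g is +19 — a constant shift. This is a Caesar cipher with shift 19.
Reversing it on ynk: y−19=f, n−19=u, k−19=r.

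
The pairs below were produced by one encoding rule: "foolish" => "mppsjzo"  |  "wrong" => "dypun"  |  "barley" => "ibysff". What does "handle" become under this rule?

obuksf

Vowels shift forward by 1 and consonants shift forward by 7.
On handle: h(cons)+7=o, a(vowel)+1=b, n(cons)+7=u, d(cons)+7=k, l(cons)+7=s, e(vowel)+1=f.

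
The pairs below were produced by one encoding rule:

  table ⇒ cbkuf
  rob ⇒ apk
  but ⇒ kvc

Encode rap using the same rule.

aby

Vowels shift forward by 1 and consonants shift forward by 9.
On rap: r(cons)+9=a, a(vowel)+1=b, p(cons)+9=y.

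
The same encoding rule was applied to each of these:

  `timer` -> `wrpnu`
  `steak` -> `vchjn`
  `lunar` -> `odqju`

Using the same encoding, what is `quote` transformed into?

tdrch

Shifts by position in timer: pos 0: t→w (+3), pos 1: i→r (+9), pos 2: m→p (+3), pos 3: e→n (+9) — repeating every 2. It's a Vigenère-style cipher with numeric key [3,9]: position i shifts by key[i mod 2].
On quote: q+3=t, u+9=d, o+3=r, t+9=c, e+3=h.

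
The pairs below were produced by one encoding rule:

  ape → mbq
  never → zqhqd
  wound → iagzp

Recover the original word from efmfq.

state

Each letter is shifted forward by 12 in the alphabet (a Caesar shift of +12).
Undoing it on efmfq: e−12=s, f−12=t, m−12=a, f−12=t, q−12=e.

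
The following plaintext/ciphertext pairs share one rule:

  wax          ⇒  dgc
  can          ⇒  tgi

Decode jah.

bud

The output letters match the input read backwards, each shifted +6: wax reversed is xaw. Read the word backwards and shift each letter +6.
Undoing it on jah: shift back: j−6=d, a−6=u, h−6=b → dub; then reverse → bud.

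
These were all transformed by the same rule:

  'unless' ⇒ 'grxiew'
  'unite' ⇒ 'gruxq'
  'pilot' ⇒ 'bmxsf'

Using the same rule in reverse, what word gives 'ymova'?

Shifts by position in unless: pos 0: u→g (+12), pos 1: n→r (+4), pos 2: l→x (+12), pos 3: e→i (+4) — repeating every 2. The shifts repeat in a cycle of length 2: positions 0,1,… shift by +12, +4, then the pattern repeats.
Decoding ymova: y−12=m, m−4=i, o−12=c, v−4=r, a−12=o.

micro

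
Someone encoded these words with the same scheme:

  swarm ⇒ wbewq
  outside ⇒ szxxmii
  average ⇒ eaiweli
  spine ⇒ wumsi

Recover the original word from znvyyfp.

Shifts by position in swarm: pos 0: s→w (+4), pos 1: w→b (+5), pos 2: a→e (+4), pos 3: r→w (+5) — repeating every 2. The shifts repeat in a cycle of length 2: positions 0,1,… shift by +4, +5, then the pattern repeats.
Reversing it on znvyyfp: z−4=v, n−5=i, v−4=r, y−5=t, y−4=u, f−5=a, p−4=l.

virtual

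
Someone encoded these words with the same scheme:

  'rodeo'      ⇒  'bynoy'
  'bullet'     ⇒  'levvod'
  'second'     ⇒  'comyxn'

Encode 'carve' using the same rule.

This is a Caesar cipher with shift 10.
For carve: c+10=m, a+10=k, r+10=b, v+10=f, e+10=o.

mkbfo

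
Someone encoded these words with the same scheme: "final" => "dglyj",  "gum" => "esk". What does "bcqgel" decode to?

Each letter is shifted forward by 24 in the alphabet (a Caesar shift of +24).
Decoding bcqgel: b−24=d, c−24=e, q−24=s, g−24=i, e−24=g, l−24=n.

design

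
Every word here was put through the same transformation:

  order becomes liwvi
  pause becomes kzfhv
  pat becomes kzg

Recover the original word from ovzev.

leave

Each pair mirrors across the alphabet (o↔l, r↔i, d↔w): positions sum to 25. Letters are reflected about the middle of the alphabet (position → 25−position): Atbash.
Undoing it on ovzev: o↔l, v↔e, z↔a, e↔v, v↔e.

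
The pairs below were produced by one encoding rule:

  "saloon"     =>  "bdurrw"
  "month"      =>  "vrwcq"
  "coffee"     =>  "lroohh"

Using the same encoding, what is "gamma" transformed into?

The shift depends on letter class: consonant s→b is +9, but vowel a→d is +3. Vowels shift forward by 3 and consonants shift forward by 9.
For gamma: g(cons)+9=p, a(vowel)+3=d, m(cons)+9=v, m(cons)+9=v, a(vowel)+3=d.

pdvvd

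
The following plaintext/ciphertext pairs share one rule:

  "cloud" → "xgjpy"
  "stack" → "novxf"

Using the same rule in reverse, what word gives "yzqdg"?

devil

Compare letters: c→x is +21, l→g is +21, o→j is +21 — a constant shift. Every letter moves 21 places later in the alphabet, wrapping around z→a.
Reversing it on yzqdg: y−21=d, z−21=e, q−21=v, d−21=i, g−21=l.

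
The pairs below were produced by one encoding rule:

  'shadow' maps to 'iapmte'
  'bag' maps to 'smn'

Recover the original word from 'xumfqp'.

detail

Two steps: reverse the string, then apply a Caesar shift of +12.
Reversing it on xumfqp: shift back: x−12=l, u−12=i, m−12=a, f−12=t, q−12=e, p−12=d → liated; then reverse → detail.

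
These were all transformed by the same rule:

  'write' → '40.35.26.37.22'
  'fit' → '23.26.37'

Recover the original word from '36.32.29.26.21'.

The number is (letter's place in the alphabet, a=1) + 17.
Undoing it on 36.32.29.26.21: 36→(36−17)÷1=19=s, 32→(32−17)÷1=15=o, 29→(29−17)÷1=12=l, 26→(26−17)÷1=9=i, 21→(21−17)÷1=4=d.

solid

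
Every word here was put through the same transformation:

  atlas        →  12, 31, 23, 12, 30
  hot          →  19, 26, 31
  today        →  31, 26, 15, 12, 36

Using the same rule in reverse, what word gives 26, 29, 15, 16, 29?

a is letter #1 and maps to 12: an offset of 11. The number is (letter's place in the alphabet, a=1) + 11.
Undoing it on 26, 29, 15, 16, 29: 26→(26−11)÷1=15=o, 29→(29−11)÷1=18=r, 15→(15−11)÷1=4=d, 16→(16−11)÷1=5=e, 29→(29−11)÷1=18=r.

order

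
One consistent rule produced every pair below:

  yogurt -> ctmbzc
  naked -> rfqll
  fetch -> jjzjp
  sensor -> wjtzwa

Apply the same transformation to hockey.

ltirmh

Letter i (0-indexed) is shifted by i+4, so successive shifts are 4, 5, 6, ….
Applying it to hockey: h+4=l, o+5=t, c+6=i, k+7=r, e+8=m, y+9=h.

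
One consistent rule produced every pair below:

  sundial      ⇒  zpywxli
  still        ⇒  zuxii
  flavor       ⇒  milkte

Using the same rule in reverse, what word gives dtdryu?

This is an affine cipher: with a=0,…,z=25, each position x becomes (21x+11) mod 26.
Reversing it on dtdryu: d(3)→5·(3−11)≡12=m; t(19)→5·(19−11)≡14=o; d(3)→5·(3−11)≡12=m; r(17)→5·(17−11)≡4=e; y(24)→5·(24−11)≡13=n; u(20)→5·(20−11)≡19=t (all mod 26).

moment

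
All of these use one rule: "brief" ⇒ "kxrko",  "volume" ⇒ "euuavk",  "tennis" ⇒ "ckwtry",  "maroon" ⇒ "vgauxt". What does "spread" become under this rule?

bvakjj

Shifts by position in brief: pos 0: b→k (+9), pos 1: r→x (+6), pos 2: i→r (+9), pos 3: e→k (+6) — repeating every 2. The shifts repeat in a cycle of length 2: positions 0,1,… shift by +9, +6, then the pattern repeats.
On spread: s+9=b, p+6=v, r+9=a, e+6=k, a+9=j, d+6=j.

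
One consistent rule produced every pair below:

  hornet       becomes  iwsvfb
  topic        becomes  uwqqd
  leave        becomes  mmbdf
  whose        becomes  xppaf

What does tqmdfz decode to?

silver

Shifts by position in hornet: pos 0: h→i (+1), pos 1: o→w (+8), pos 2: r→s (+1), pos 3: n→v (+8) — repeating every 2. The shifts repeat in a cycle of length 2: positions 0,1,… shift by +1, +8, then the pattern repeats.
Decoding tqmdfz: t−1=s, q−8=i, m−1=l, d−8=v, f−1=e, z−8=r.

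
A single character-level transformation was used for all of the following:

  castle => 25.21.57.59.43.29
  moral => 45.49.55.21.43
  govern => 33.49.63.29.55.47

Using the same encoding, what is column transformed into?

25.49.43.61.45.47

c(#3)→25 and a(#1)→21: differences scale by 2, so n = 2·pos + 19. Each letter becomes 2×(its alphabet position, a=1..z=26) + 19.
Applying it to column: c=3→25, o=15→49, l=12→43, u=21→61, m=13→45, n=14→47.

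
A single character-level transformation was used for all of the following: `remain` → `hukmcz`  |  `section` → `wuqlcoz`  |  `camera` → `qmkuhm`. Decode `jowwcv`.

r(17)→h(7) and e(4)→u(20) fit y≡15x+12 (mod 26); the inverse of 15 mod 26 is 7. Treating letters as 0–25, the rule is x ↦ 15x + 12 (mod 26).
Reversing it on jowwcv: j(9)→7·(9−12)≡5=f; o(14)→7·(14−12)≡14=o; w(22)→7·(22−12)≡18=s; w(22)→7·(22−12)≡18=s; c(2)→7·(2−12)≡8=i; v(21)→7·(21−12)≡11=l (all mod 26).

fossil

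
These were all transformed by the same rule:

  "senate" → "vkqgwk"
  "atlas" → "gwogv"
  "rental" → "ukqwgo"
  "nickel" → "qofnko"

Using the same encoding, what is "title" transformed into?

The shift depends on letter class: consonant s→v is +3, but vowel e→k is +6. Vowels shift forward by 6 and consonants shift forward by 3.
Applying it to title: t(cons)+3=w, i(vowel)+6=o, t(cons)+3=w, l(cons)+3=o, e(vowel)+6=k.

wowok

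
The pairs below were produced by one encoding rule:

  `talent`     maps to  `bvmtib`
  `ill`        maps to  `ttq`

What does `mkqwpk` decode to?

The word is reversed, then every letter is shifted forward by 8.
Reversing it on mkqwpk: shift back: m−8=e, k−8=c, q−8=i, w−8=o, p−8=h, k−8=c → eciohc; then reverse → choice.

choice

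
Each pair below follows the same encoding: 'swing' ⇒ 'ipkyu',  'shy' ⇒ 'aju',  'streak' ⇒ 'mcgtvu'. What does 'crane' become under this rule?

The output letters match the input read backwards, each shifted +2: swing reversed is gniws. The word is reversed, then every letter is shifted forward by 2.
Applying it to crane: reverse → enarc; then shift: e+2=g, n+2=p, a+2=c, r+2=t, c+2=e.

gpcte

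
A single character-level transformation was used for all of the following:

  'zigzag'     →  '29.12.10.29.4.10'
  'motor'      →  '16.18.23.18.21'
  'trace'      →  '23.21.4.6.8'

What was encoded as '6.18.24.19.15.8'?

couple

z is letter #26 and maps to 29: an offset of 3. Letters become their 1-based position plus 3 (so a→4, b→5, …).
Decoding 6.18.24.19.15.8: 6→(6−3)÷1=3=c, 18→(18−3)÷1=15=o, 24→(24−3)÷1=21=u, 19→(19−3)÷1=16=p, 15→(15−3)÷1=12=l, 8→(8−3)÷1=5=e.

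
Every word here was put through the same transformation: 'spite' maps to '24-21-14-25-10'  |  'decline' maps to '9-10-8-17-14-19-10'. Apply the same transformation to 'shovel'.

24-13-20-27-10-17

s is letter #19 and maps to 24: an offset of 5. The number is (letter's place in the alphabet, a=1) + 5.
Applying it to shovel: s=19→24, h=8→13, o=15→20, v=22→27, e=5→10, l=12→17.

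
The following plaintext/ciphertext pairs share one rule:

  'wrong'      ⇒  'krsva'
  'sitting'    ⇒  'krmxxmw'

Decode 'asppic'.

The output letters match the input read backwards, each shifted +4: wrong reversed is gnorw. The word is reversed, then every letter is shifted forward by 4.
Decoding asppic: shift back: a−4=w, s−4=o, p−4=l, p−4=l, i−4=e, c−4=y → wolley; then reverse → yellow.

yellow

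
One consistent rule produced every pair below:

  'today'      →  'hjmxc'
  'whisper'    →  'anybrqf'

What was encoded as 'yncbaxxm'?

doorstep

The word is reversed, then every letter is shifted forward by 9.
Decoding yncbaxxm: shift back: y−9=p, n−9=e, c−9=t, b−9=s, a−9=r, x−9=o, x−9=o, m−9=d → petsrood; then reverse → doorstep.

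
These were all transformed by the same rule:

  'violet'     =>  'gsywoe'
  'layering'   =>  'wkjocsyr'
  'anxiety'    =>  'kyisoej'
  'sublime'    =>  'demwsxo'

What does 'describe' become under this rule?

oodncsmo

The shift depends on letter class: consonant v→g is +11, but vowel i→s is +10. The rule splits by letter class: vowels +10, consonants +11.
Applying it to describe: d(cons)+11=o, e(vowel)+10=o, s(cons)+11=d, c(cons)+11=n, r(cons)+11=c, i(vowel)+10=s, b(cons)+11=m, e(vowel)+10=o.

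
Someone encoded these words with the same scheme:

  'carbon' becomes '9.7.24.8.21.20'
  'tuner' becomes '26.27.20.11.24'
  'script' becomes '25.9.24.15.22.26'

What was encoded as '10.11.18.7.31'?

c is letter #3 and maps to 9: an offset of 6. The number is (letter's place in the alphabet, a=1) + 6.
Reversing it on 10.11.18.7.31: 10→(10−6)÷1=4=d, 11→(11−6)÷1=5=e, 18→(18−6)÷1=12=l, 7→(7−6)÷1=1=a, 31→(31−6)÷1=25=y.

delay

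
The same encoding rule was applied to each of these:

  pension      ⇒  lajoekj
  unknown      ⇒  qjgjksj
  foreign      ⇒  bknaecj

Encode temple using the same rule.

Compare letters: p→l is +22, e→a is +22, n→j is +22 — a constant shift. Each letter is shifted forward by 22 in the alphabet (a Caesar shift of +22).
Applying it to temple: t+22=p, e+22=a, m+22=i, p+22=l, l+22=h, e+22=a.

pailha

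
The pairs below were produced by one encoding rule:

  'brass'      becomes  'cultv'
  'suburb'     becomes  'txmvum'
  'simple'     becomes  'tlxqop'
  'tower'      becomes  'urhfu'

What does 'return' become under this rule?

Shifts by position in brass: pos 0: b→c (+1), pos 1: r→u (+3), pos 2: a→l (+11), pos 3: s→t (+1), pos 4: s→v (+3) — repeating every 3. It's a Vigenère-style cipher with numeric key [1,3,11]: position i shifts by key[i mod 3].
For return: r+1=s, e+3=h, t+11=e, u+1=v, r+3=u, n+11=y.

shevuy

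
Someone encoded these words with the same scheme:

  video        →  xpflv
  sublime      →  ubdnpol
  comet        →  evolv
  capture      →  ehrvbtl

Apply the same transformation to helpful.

The rule splits by letter class: vowels +7, consonants +2.
On helpful: h(cons)+2=j, e(vowel)+7=l, l(cons)+2=n, p(cons)+2=r, f(cons)+2=h, u(vowel)+7=b, l(cons)+2=n.

jlnrhbn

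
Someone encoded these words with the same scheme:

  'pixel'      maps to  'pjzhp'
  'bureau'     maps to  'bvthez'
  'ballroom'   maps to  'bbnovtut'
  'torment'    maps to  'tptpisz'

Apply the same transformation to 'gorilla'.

In pixel: p→p is +0, i→j is +1, x→z is +2, e→h is +3 — the shift increases by 1 each position. Letter i (0-indexed) is shifted by i+0, so successive shifts are 0, 1, 2, ….
For gorilla: g+0=g, o+1=p, r+2=t, i+3=l, l+4=p, l+5=q, a+6=g.

gptlpqg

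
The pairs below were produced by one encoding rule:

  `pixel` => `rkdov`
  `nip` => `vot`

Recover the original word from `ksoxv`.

prime

The output letters match the input read backwards, each shifted +6: pixel reversed is lexip. Read the word backwards and shift each letter +6.
Undoing it on ksoxv: shift back: k−6=e, s−6=m, o−6=i, x−6=r, v−6=p → emirp; then reverse → prime.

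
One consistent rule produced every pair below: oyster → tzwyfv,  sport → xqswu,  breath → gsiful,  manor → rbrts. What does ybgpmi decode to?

tackle

A repeating key of period 3 is used — shifts +5, +1, +4 over and over.
Decoding ybgpmi: y−5=t, b−1=a, g−4=c, p−5=k, m−1=l, i−4=e.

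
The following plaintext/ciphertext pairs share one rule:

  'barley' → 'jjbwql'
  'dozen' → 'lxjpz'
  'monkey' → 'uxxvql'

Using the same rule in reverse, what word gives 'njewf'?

fault

In barley: b→j is +8, a→j is +9, r→b is +10, l→w is +11 — the shift increases by 1 each position. The shift increases by 1 at each position, starting from +8: 8, 9, 10, ….
Undoing it on njewf: n−8=f, j−9=a, e−10=u, w−11=l, f−12=t.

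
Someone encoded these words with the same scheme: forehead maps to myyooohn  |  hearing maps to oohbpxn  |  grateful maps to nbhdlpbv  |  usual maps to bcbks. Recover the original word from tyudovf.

Shifts by position in forehead: pos 0: f→m (+7), pos 1: o→y (+10), pos 2: r→y (+7), pos 3: e→o (+10) — repeating every 2. The shifts repeat in a cycle of length 2: positions 0,1,… shift by +7, +10, then the pattern repeats.
Undoing it on tyudovf: t−7=m, y−10=o, u−7=n, d−10=t, o−7=h, v−10=l, f−7=y.

monthly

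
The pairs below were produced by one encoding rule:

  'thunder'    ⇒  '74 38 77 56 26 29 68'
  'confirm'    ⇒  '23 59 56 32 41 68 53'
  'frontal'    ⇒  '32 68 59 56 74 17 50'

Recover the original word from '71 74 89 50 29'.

t(#20)→74 and h(#8)→38: differences scale by 3, so n = 3·pos + 14. With a=1..z=26, the number is 3·pos + 14.
Reversing it on 71 74 89 50 29: 71→(71−14)÷3=19=s, 74→(74−14)÷3=20=t, 89→(89−14)÷3=25=y, 50→(50−14)÷3=12=l, 29→(29−14)÷3=5=e.

style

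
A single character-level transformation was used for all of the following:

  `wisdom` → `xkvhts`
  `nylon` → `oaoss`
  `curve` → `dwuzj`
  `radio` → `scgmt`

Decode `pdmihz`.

object

The shift increases by 1 at each position, starting from +1: 1, 2, 3, ….
Reversing it on pdmihz: p−1=o, d−2=b, m−3=j, i−4=e, h−5=c, z−6=t.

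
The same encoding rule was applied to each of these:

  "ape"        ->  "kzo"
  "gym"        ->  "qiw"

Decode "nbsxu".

Compare letters: a→k is +10, p→z is +10, e→o is +10 — a constant shift. Each letter is shifted forward by 10 in the alphabet (a Caesar shift of +10).
Undoing it on nbsxu: n−10=d, b−10=r, s−10=i, x−10=n, u−10=k.

drink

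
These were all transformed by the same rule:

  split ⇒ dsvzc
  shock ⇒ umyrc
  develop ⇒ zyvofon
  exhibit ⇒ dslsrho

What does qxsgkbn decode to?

drawing

The output letters match the input read backwards, each shifted +10: split reversed is tilps. Read the word backwards and shift each letter +10.
Reversing it on qxsgkbn: shift back: q−10=g, x−10=n, s−10=i, g−10=w, k−10=a, b−10=r, n−10=d → gniward; then reverse → drawing.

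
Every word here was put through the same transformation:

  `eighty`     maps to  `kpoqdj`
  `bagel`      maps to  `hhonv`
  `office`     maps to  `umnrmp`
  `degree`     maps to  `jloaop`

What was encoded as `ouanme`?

In eighty: e→k is +6, i→p is +7, g→o is +8, h→q is +9 — the shift increases by 1 each position. The shift increases by 1 at each position, starting from +6: 6, 7, 8, ….
Undoing it on ouanme: o−6=i, u−7=n, a−8=s, n−9=e, m−10=c, e−11=t.

insect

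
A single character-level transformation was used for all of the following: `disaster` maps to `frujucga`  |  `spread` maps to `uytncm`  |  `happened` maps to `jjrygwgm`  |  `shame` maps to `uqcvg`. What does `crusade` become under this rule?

eawbcmg

Shifts by position in disaster: pos 0: d→f (+2), pos 1: i→r (+9), pos 2: s→u (+2), pos 3: a→j (+9) — repeating every 2. It's a Vigenère-style cipher with numeric key [2,9]: position i shifts by key[i mod 2].
On crusade: c+2=e, r+9=a, u+2=w, s+9=b, a+2=c, d+9=m, e+2=g.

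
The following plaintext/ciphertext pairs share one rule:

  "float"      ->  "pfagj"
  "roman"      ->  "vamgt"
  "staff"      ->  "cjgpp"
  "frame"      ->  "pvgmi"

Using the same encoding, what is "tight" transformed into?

f(5)→p(15) and l(11)→f(5) fit y≡7x+6 (mod 26); the inverse of 7 mod 26 is 15. This is an affine cipher: with a=0,…,z=25, each position x becomes (7x+6) mod 26.
Applying it to tight: t(19)→7·19+6≡9=j; i(8)→7·8+6≡10=k; g(6)→7·6+6≡22=w; h(7)→7·7+6≡3=d; t(19)→7·19+6≡9=j (all mod 26).

jkwdj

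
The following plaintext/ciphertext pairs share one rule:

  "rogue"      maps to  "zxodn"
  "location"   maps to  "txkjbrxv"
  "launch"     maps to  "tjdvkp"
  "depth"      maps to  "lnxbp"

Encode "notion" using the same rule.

vxbrxv

Two shifts are in play — +9 for a/e/i/o/u, +8 for every other letter.
On notion: n(cons)+8=v, o(vowel)+9=x, t(cons)+8=b, i(vowel)+9=r, o(vowel)+9=x, n(cons)+8=v.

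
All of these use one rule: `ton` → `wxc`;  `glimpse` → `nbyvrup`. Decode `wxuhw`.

The output letters match the input read backwards, each shifted +9: ton reversed is not. Two steps: reverse the string, then apply a Caesar shift of +9.
Undoing it on wxuhw: shift back: w−9=n, x−9=o, u−9=l, h−9=y, w−9=n → nolyn; then reverse → nylon.

nylon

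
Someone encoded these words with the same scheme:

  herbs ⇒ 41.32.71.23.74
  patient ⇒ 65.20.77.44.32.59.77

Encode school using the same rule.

h(#8)→41 and e(#5)→32: differences scale by 3, so n = 3·pos + 17. With a=1..z=26, the number is 3·pos + 17.
For school: s=19→74, c=3→26, h=8→41, o=15→62, o=15→62, l=12→53.

74.26.41.62.62.53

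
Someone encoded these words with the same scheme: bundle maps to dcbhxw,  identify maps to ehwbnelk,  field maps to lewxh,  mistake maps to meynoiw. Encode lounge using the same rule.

xqcbaw

Treating letters as 0–25, the rule is x ↦ 15x + 14 (mod 26).
For lounge: l(11)→15·11+14≡23=x; o(14)→15·14+14≡16=q; u(20)→15·20+14≡2=c; n(13)→15·13+14≡1=b; g(6)→15·6+14≡0=a; e(4)→15·4+14≡22=w (all mod 26).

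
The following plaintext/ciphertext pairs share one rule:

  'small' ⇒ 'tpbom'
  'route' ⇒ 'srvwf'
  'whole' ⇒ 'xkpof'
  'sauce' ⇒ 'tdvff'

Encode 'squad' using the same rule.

ttvde

Shifts by position in small: pos 0: s→t (+1), pos 1: m→p (+3), pos 2: a→b (+1), pos 3: l→o (+3) — repeating every 2. A repeating key of period 2 is used — shifts +1, +3 over and over.
On squad: s+1=t, q+3=t, u+1=v, a+3=d, d+1=e.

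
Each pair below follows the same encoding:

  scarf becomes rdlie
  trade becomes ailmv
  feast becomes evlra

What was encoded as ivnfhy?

Each letter's alphabet position (a=0..z=25) is mapped through 9·x+11 mod 26 — an affine cipher.
Decoding ivnfhy: i(8)→3·(8−11)≡17=r; v(21)→3·(21−11)≡4=e; n(13)→3·(13−11)≡6=g; f(5)→3·(5−11)≡8=i; h(7)→3·(7−11)≡14=o; y(24)→3·(24−11)≡13=n (all mod 26).

region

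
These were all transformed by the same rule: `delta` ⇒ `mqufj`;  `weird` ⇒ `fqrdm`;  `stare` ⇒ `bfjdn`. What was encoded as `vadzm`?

Shifts by position in delta: pos 0: d→m (+9), pos 1: e→q (+12), pos 2: l→u (+9), pos 3: t→f (+12) — repeating every 2. It's a Vigenère-style cipher with numeric key [9,12]: position i shifts by key[i mod 2].
Decoding vadzm: v−9=m, a−12=o, d−9=u, z−12=n, m−9=d.

mound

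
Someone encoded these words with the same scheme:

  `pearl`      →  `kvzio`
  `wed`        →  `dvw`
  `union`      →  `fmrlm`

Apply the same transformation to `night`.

mrtsg

Each letter is replaced by its mirror in the alphabet: a↔z, b↔y, c↔x, and so on (the Atbash cipher).
On night: n↔m, i↔r, g↔t, h↔s, t↔g.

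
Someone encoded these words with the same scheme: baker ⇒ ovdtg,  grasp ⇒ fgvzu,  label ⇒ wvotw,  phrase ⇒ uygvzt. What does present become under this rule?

ugtztis

b(1)→o(14) and a(0)→v(21) fit y≡19x+21 (mod 26); the inverse of 19 mod 26 is 11. Each letter's alphabet position (a=0..z=25) is mapped through 19·x+21 mod 26 — an affine cipher.
Applying it to present: p(15)→19·15+21≡20=u; r(17)→19·17+21≡6=g; e(4)→19·4+21≡19=t; s(18)→19·18+21≡25=z; e(4)→19·4+21≡19=t; n(13)→19·13+21≡8=i; t(19)→19·19+21≡18=s (all mod 26).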